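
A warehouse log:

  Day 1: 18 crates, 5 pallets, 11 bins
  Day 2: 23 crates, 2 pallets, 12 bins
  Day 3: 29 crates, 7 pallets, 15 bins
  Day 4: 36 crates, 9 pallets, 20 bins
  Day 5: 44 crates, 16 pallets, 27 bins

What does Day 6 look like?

Crates: differences are 5, 6, 7, … (increasing by 1 each time), so 18, 23, 29, 36, 44 → 53.
Pallets: each term is the sum of the two before it; 5, 2, 7, 9, 16 → 25.
Bins: differences are 1, 3, 5, … (increasing by 2 each time), so 11, 12, 15, 20, 27 → 36.
So the next line is 53 crates, 25 pallets, 36 bins.

53 crates, 25 pallets, 36 bins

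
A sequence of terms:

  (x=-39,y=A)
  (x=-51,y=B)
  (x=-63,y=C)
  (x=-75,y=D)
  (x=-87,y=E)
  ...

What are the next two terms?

(x=-99,y=F), (x=-111,y=G)

For the x, −12 each step: -39, -51, -63, -75, -87 → -99 → -111.
Y: A, B, C, D, E → F → G (letters move forward 1 place in the alphabet).
Putting the parts together: (x=-99,y=F) and then (x=-111,y=G).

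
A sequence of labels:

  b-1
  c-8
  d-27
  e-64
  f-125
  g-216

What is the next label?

Letter goes b, c, d, e, f, g → h (letters move forward 1 place in the alphabet).
Second component: 1, 8, 27, 64, 125, 216 → 343 (perfect cubes: 1³, 2³, 3³, …).
So the next label is h-343.

h-343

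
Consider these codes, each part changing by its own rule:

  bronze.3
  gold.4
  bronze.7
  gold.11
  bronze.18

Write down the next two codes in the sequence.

For the rank, alternates bronze ↔ gold: bronze, gold, bronze, gold, bronze → gold → bronze.
Second component: each term is the sum of the two before it; 3, 4, 7, 11, 18 → 29 → 47.
Putting the parts together: gold.29 and then bronze.47.

gold.29 then bronze.47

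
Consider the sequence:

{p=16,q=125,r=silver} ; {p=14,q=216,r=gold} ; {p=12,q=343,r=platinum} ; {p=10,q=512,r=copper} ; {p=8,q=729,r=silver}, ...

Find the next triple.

{p=6,q=1000,r=gold}

P — −2 each step: 16, 14, 12, 10, 8 → 6.
For the q, perfect cubes: 5³, 6³, 7³, …: 125, 216, 343, 512, 729 → 1000.
R: repeats silver → gold → platinum → copper; silver, gold, platinum, copper, silver → gold.
Putting it together: {p=6,q=1000,r=gold}.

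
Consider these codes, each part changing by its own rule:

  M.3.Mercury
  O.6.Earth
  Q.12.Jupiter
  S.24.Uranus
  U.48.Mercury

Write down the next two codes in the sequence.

W.96.Earth, Y.192.Jupiter

Letter goes M, O, Q, S, U → W → Y (letters move forward 2 places in the alphabet).
For the second component, ×2 each step: 3, 6, 12, 24, 48 → 96 → 192.
For the planet, repeats Mercury → Earth → Jupiter → Uranus: Mercury, Earth, Jupiter, Uranus, Mercury → Earth → Jupiter.
Putting the parts together: W.96.Earth and then Y.192.Jupiter.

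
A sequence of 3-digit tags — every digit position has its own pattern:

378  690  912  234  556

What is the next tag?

878

First digit: +3 each step, mod 10, so 3, 6, 9, 2, 5 → 8.
Second digit: +2 each step, mod 10, so 7, 9, 1, 3, 5 → 7.
Third digit: +2 each step, mod 10; 8, 0, 2, 4, 6 → 8.
Combining the parts gives 878.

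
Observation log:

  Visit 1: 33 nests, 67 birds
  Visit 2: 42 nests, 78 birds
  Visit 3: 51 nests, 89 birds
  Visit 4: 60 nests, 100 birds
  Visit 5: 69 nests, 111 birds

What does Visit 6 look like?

For the nests, +9 each step: 33, 42, 51, 60, 69 → 78.
Birds goes 67, 78, 89, 100, 111 → 122 (+11 each step).
So the next record is 78 nests, 122 birds.

78 nests, 122 birds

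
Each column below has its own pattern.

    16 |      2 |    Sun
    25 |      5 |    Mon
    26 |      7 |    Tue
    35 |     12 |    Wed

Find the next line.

36  19  Thu

First component: alternating steps +9, +1, +9, +1, …, so 16, 25, 26, 35 → 36.
Second component — each term is the sum of the two before it: 2, 5, 7, 12 → 19.
Day — runs through the weekdays Mon→Sun: Sun, Mon, Tue, Wed → Thu.
So the next line is 36  19  Thu.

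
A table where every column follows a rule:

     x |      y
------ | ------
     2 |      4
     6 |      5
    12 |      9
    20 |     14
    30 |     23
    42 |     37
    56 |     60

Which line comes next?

72  97

Column x goes 2, 6, 12, 20, 30, 42, 56 → 72 (differences are 4, 6, 8, … (increasing by 2 each time)).
Column y: each term is the sum of the two before it; 4, 5, 9, 14, 23, 37, 60 → 97.
Combining the parts gives 72  97.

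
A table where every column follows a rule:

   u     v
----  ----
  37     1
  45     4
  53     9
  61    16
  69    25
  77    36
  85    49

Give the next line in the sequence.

Column u — +8 each step: 37, 45, 53, 61, 69, 77, 85 → 93.
Column v — perfect squares: 1², 2², 3², …: 1, 4, 9, 16, 25, 36, 49 → 64.
Combining the parts gives 93  64.

93  64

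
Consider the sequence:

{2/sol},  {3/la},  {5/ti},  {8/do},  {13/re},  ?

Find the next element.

First slot: 2, 3, 5, 8, 13 → 21 (each term is the sum of the two before it).
For the note, runs through the solfège scale do→ti: sol, la, ti, do, re → mi.
Combining the parts gives {21/mi}.

{21/mi}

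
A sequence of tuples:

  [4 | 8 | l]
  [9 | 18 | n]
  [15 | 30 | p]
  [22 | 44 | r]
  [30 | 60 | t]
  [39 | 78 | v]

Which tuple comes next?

First slot: differences are 5, 6, 7, … (increasing by 1 each time), so 4, 9, 15, 22, 30, 39 → 49.
For the second slot, always 2 × the first slot: 8, 18, 30, 44, 60, 78 → 98.
Letter goes l, n, p, r, t, v → x (letters move forward 2 places in the alphabet).
Combining the parts gives [49 | 98 | x].

[49 | 98 | x]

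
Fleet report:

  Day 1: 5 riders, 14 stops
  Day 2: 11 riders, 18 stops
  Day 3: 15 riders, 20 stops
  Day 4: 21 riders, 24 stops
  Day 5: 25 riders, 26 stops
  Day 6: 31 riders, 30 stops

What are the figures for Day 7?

35 riders, 32 stops

Riders — alternating steps +6, +4, +6, +4, …: 5, 11, 15, 21, 25, 31 → 35.
For the stops, alternating steps +4, +2, +4, +2, …: 14, 18, 20, 24, 26, 30 → 32.
So the next row is 35 riders, 32 stops.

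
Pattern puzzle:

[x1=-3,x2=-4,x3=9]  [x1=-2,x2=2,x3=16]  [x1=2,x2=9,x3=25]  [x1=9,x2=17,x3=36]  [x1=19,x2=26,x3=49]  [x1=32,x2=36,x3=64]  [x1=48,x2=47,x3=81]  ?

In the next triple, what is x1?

67

X1 goes -3, -2, 2, 9, 19, 32, 48 → 67 (differences are 1, 4, 7, … (increasing by 3 each time)).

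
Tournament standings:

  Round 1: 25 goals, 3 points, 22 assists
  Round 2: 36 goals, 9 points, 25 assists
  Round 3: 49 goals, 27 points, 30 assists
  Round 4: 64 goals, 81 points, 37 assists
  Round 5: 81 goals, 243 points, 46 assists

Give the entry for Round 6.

Goals: 25, 36, 49, 64, 81 → 100 (perfect squares: 5², 6², 7², …).
Points — ×3 each step: 3, 9, 27, 81, 243 → 729.
Assists: differences are 3, 5, 7, … (increasing by 2 each time); 22, 25, 30, 37, 46 → 57.
Combining the parts gives 100 goals, 729 points, 57 assists.

100 goals, 729 points, 57 assists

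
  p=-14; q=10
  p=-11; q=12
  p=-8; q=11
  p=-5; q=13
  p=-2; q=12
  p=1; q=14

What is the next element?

p=4; q=13

P goes -14, -11, -8, -5, -2, 1 → 4 (+3 each step).
Q goes 10, 12, 11, 13, 12, 14 → 13 (alternating steps +2, −1, +2, −1, …).
So the next element is p=4; q=13.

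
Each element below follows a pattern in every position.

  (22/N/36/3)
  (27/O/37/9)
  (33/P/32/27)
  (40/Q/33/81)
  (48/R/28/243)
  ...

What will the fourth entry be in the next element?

For the fourth entry, ×3 each step: 3, 9, 27, 81, 243 → 729.

729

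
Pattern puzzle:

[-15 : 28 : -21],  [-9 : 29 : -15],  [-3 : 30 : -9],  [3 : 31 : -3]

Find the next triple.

[9 : 32 : 3]

First part: +6 each step, so -15, -9, -3, 3 → 9.
Second part goes 28, 29, 30, 31 → 32 (+1 each step).
Third part — always 6 less than the first part: -21, -15, -9, -3 → 3.
Combining the parts gives [9 : 32 : 3].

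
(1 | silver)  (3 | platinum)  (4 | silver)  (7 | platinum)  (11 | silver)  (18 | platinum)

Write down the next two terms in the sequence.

First entry: 1, 3, 4, 7, 11, 18 → 29 → 47 (each term is the sum of the two before it).
Metal — alternates silver ↔ platinum: silver, platinum, silver, platinum, silver, platinum → silver → platinum.
Putting the parts together: (29 | silver) and then (47 | platinum).

(29 | silver), (47 | platinum)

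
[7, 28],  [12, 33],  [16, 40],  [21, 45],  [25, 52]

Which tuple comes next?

For the first value, alternating steps +5, +4, +5, +4, …: 7, 12, 16, 21, 25 → 30.
Second value: 28, 33, 40, 45, 52 → 57 (alternating steps +5, +7, +5, +7, …).
So the next tuple is [30, 57].

[30, 57]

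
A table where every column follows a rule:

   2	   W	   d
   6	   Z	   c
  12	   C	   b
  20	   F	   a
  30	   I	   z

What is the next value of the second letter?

Second letter: letters move back 1 place in the alphabet, wrapping A→Z, so d, c, b, a, z → y.

y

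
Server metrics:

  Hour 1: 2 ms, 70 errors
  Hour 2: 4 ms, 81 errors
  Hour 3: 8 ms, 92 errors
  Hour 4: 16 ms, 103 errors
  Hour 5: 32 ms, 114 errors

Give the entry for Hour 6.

64 ms, 125 errors

Ms goes 2, 4, 8, 16, 32 → 64 (×2 each step).
Errors: 70, 81, 92, 103, 114 → 125 (+11 each step).
Putting it together: 64 ms, 125 errors.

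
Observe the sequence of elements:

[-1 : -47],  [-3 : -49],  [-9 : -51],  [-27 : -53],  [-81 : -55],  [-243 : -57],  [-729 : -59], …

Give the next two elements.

[-2187 : -61], [-6561 : -63]

First value goes -1, -3, -9, -27, -81, -243, -729 → -2187 → -6561 (×3 each step).
Second value: −2 each step, so -47, -49, -51, -53, -55, -57, -59 → -61 → -63.
Putting the parts together: [-2187 : -61] and then [-6561 : -63].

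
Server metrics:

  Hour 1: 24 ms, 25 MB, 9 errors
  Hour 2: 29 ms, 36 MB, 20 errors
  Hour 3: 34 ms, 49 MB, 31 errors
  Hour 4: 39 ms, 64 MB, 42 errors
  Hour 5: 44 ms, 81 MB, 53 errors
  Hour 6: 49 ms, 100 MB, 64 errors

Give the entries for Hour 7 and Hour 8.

Ms: +5 each step, so 24, 29, 34, 39, 44, 49 → 54 → 59.
MB — perfect squares: 5², 6², 7², …: 25, 36, 49, 64, 81, 100 → 121 → 144.
Errors: +11 each step, so 9, 20, 31, 42, 53, 64 → 75 → 86.
Putting the parts together: 54 ms, 121 MB, 75 errors and then 59 ms, 144 MB, 86 errors.

54 ms, 121 MB, 75 errors; 59 ms, 144 MB, 86 errors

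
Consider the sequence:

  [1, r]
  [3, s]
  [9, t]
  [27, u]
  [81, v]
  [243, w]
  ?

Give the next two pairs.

[729, x], [2187, y]

First entry: ×3 each step; 1, 3, 9, 27, 81, 243 → 729 → 2187.
Letter goes r, s, t, u, v, w → x → y (letters move forward 1 place in the alphabet).
Putting the parts together: [729, x] and then [2187, y].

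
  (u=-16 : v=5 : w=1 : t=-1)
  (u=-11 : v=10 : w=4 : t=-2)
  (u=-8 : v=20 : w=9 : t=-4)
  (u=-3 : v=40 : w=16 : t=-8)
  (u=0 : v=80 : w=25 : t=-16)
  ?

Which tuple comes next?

(u=5 : v=160 : w=36 : t=-32)

For the u, alternating steps +5, +3, +5, +3, …: -16, -11, -8, -3, 0 → 5.
V: 5, 10, 20, 40, 80 → 160 (×2 each step).
W: 1, 4, 9, 16, 25 → 36 (perfect squares: 1², 2², 3², …).
For the t, ×2 each step: -1, -2, -4, -8, -16 → -32.
So the next tuple is (u=5 : v=160 : w=36 : t=-32).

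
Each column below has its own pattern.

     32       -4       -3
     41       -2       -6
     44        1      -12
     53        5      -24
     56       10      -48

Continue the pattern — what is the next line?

65  16  -96

First component: 32, 41, 44, 53, 56 → 65 (alternating steps +9, +3, +9, +3, …).
Second component goes -4, -2, 1, 5, 10 → 16 (differences are 2, 3, 4, … (increasing by 1 each time)).
Third component: -3, -6, -12, -24, -48 → -96 (×2 each step).
So the next line is 65  16  -96.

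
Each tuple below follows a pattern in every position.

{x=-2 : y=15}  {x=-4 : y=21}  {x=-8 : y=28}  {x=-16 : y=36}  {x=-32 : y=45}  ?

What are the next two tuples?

X: ×2 each step, so -2, -4, -8, -16, -32 → -64 → -128.
Y: 15, 21, 28, 36, 45 → 55 → 66 (differences are 6, 7, 8, … (increasing by 1 each time)).
So the next two tuples are {x=-64 : y=55} and {x=-128 : y=66}.

{x=-64 : y=55}, {x=-128 : y=66}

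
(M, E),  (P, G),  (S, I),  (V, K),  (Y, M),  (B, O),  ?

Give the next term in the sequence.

(E, Q)

First letter — letters move forward 3 places in the alphabet, wrapping Z→A: M, P, S, V, Y, B → E.
Second letter — letters move forward 2 places in the alphabet: E, G, I, K, M, O → Q.
Putting it together: (E, Q).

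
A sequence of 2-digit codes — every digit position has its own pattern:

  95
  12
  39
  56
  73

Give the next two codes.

90 then 17

First digit goes 9, 1, 3, 5, 7 → 9 → 1 (+2 each step, mod 10).
Second digit — −3 each step, mod 10: 5, 2, 9, 6, 3 → 0 → 7.
Putting the parts together: 90 and then 17.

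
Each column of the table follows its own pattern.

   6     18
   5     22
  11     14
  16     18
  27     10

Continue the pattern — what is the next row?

First component: 6, 5, 11, 16, 27 → 43 (each term is the sum of the two before it).
Second component: alternating steps +4, −8, +4, −8, …; 18, 22, 14, 18, 10 → 14.
Putting it together: 43  14.

43  14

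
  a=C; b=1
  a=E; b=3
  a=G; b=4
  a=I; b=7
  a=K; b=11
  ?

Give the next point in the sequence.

a=M; b=18

A — letters move forward 2 places in the alphabet: C, E, G, I, K → M.
B: 1, 3, 4, 7, 11 → 18 (each term is the sum of the two before it).
So the next point is a=M; b=18.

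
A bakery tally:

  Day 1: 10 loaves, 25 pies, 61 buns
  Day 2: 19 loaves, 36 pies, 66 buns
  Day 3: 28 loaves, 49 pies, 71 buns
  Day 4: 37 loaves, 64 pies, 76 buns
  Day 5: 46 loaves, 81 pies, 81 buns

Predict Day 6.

55 loaves, 100 pies, 86 buns

Loaves: 10, 19, 28, 37, 46 → 55 (+9 each step).
For the pies, perfect squares: 5², 6², 7², …: 25, 36, 49, 64, 81 → 100.
Buns: 61, 66, 71, 76, 81 → 86 (+5 each step).
So the next line is 55 loaves, 100 pies, 86 buns.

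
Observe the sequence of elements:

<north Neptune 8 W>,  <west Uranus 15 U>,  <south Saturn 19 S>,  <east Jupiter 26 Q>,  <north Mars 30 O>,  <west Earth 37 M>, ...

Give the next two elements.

<south Venus 41 K>, <east Mercury 48 I>

Direction goes north, west, south, east, north, west → south → east (repeats north → west → south → east).
Planet goes Neptune, Uranus, Saturn, Jupiter, Mars, Earth → Venus → Mercury (runs backward through the planets Mercury→Neptune).
For the third entry, alternating steps +7, +4, +7, +4, …: 8, 15, 19, 26, 30, 37 → 41 → 48.
Letter: letters move back 2 places in the alphabet; W, U, S, Q, O, M → K → I.
So the next two elements are <south Venus 41 K> and <east Mercury 48 I>.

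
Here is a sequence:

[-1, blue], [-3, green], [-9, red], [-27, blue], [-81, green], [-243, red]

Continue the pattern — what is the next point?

[-729, blue]

First entry — ×3 each step: -1, -3, -9, -27, -81, -243 → -729.
Colour goes blue, green, red, blue, green, red → blue (repeats blue → green → red).
So the next point is [-729, blue].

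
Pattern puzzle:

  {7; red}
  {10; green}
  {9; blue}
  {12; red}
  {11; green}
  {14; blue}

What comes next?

First slot: alternating steps +3, −1, +3, −1, …; 7, 10, 9, 12, 11, 14 → 13.
Colour — repeats red → green → blue: red, green, blue, red, green, blue → red.
Combining the parts gives {13; red}.

{13; red}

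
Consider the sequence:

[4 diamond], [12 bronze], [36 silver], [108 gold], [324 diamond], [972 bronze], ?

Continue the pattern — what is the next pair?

First value: 4, 12, 36, 108, 324, 972 → 2916 (×3 each step).
Rank: diamond, bronze, silver, gold, diamond, bronze → silver (repeats diamond → bronze → silver → gold).
Putting it together: [2916 silver].

[2916 silver]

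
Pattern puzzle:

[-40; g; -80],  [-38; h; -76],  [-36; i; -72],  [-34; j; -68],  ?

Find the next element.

First entry — +2 each step: -40, -38, -36, -34 → -32.
Letter goes g, h, i, j → k (letters move forward 1 place in the alphabet).
Third entry: always 2 × the first entry, so -80, -76, -72, -68 → -64.
Combining the parts gives [-32; k; -64].

[-32; k; -64]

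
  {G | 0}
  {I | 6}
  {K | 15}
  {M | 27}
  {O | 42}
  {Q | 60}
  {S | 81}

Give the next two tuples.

For the letter, letters move forward 2 places in the alphabet: G, I, K, M, O, Q, S → U → W.
Second slot: differences are 6, 9, 12, … (increasing by 3 each time), so 0, 6, 15, 27, 42, 60, 81 → 105 → 132.
So the next two tuples are {U | 105} and {W | 132}.

{U | 105}, {W | 132}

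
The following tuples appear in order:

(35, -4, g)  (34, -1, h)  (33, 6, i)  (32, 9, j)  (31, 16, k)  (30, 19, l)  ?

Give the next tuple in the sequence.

First part: −1 each step; 35, 34, 33, 32, 31, 30 → 29.
Second part goes -4, -1, 6, 9, 16, 19 → 26 (alternating steps +3, +7, +3, +7, …).
Letter: letters move forward 1 place in the alphabet; g, h, i, j, k, l → m.
Combining the parts gives (29, 26, m).

(29, 26, m)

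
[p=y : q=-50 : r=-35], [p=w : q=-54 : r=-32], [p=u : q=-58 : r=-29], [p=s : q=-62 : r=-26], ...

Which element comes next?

For the p, letters move back 2 places in the alphabet: y, w, u, s → q.
For the q, −4 each step: -50, -54, -58, -62 → -66.
For the r, +3 each step: -35, -32, -29, -26 → -23.
Putting it together: [p=q : q=-66 : r=-23].

[p=q : q=-66 : r=-23]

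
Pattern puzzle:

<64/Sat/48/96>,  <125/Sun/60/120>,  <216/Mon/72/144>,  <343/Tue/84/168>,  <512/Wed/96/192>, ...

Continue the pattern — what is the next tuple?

<729/Thu/108/216>

For the first coordinate, perfect cubes: 4³, 5³, 6³, …: 64, 125, 216, 343, 512 → 729.
Day: runs through the weekdays Mon→Sun, so Sat, Sun, Mon, Tue, Wed → Thu.
Third coordinate goes 48, 60, 72, 84, 96 → 108 (+12 each step).
Fourth coordinate: 96, 120, 144, 168, 192 → 216 (always 2 × the third coordinate).
Putting it together: <729/Thu/108/216>.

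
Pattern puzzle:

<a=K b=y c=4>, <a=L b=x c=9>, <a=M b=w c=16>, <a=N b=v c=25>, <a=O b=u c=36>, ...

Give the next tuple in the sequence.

A — letters move forward 1 place in the alphabet: K, L, M, N, O → P.
B: letters move back 1 place in the alphabet, so y, x, w, v, u → t.
C: 4, 9, 16, 25, 36 → 49 (perfect squares: 2², 3², 4², …).
Combining the parts gives <a=P b=t c=49>.

<a=P b=t c=49>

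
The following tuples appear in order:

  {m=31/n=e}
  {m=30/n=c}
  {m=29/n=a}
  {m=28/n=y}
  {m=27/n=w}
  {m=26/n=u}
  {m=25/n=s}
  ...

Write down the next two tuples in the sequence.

{m=24/n=q}, {m=23/n=o}

M: 31, 30, 29, 28, 27, 26, 25 → 24 → 23 (−1 each step).
N goes e, c, a, y, w, u, s → q → o (letters move back 2 places in the alphabet, wrapping A→Z).
Putting the parts together: {m=24/n=q} and then {m=23/n=o}.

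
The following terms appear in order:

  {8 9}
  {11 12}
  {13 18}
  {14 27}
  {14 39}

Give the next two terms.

{13 54}, {11 72}

First entry goes 8, 11, 13, 14, 14 → 13 → 11 (differences are 3, 2, 1, … (decreasing by 1 each time)).
Second entry: 9, 12, 18, 27, 39 → 54 → 72 (differences are 3, 6, 9, … (increasing by 3 each time)).
Putting the parts together: {13 54} and then {11 72}.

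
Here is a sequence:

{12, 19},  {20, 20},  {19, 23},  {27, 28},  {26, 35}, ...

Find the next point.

{34, 44}

First part: alternating steps +8, −1, +8, −1, …, so 12, 20, 19, 27, 26 → 34.
Second part: differences are 1, 3, 5, … (increasing by 2 each time), so 19, 20, 23, 28, 35 → 44.
Putting it together: {34, 44}.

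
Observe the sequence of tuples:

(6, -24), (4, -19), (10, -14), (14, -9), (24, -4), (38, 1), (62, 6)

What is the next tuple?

For the first slot, each term is the sum of the two before it: 6, 4, 10, 14, 24, 38, 62 → 100.
Second slot goes -24, -19, -14, -9, -4, 1, 6 → 11 (+5 each step).
Putting it together: (100, 11).

(100, 11)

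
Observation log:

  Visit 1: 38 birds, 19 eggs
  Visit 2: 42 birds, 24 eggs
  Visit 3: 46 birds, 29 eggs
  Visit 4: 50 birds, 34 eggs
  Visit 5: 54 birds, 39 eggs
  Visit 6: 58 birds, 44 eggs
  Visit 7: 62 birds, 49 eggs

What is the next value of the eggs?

Birds: +4 each step, so 38, 42, 46, 50, 54, 58, 62 → 66.
Eggs — +5 each step: 19, 24, 29, 34, 39, 44, 49 → 54.

54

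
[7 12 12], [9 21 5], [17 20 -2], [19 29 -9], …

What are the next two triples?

[27 28 -16], [29 37 -23]

First slot — alternating steps +2, +8, +2, +8, …: 7, 9, 17, 19 → 27 → 29.
Second slot: 12, 21, 20, 29 → 28 → 37 (alternating steps +9, −1, +9, −1, …).
Third slot: 12, 5, -2, -9 → -16 → -23 (−7 each step).
Putting the parts together: [27 28 -16] and then [29 37 -23].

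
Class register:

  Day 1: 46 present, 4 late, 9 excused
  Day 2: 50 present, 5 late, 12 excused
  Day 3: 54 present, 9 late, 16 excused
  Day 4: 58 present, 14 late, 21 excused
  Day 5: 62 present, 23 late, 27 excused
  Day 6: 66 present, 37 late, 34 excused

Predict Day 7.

Present: 46, 50, 54, 58, 62, 66 → 70 (+4 each step).
Late — each term is the sum of the two before it: 4, 5, 9, 14, 23, 37 → 60.
For the excused, differences are 3, 4, 5, … (increasing by 1 each time): 9, 12, 16, 21, 27, 34 → 42.
Combining the parts gives 70 present, 60 late, 42 excused.

70 present, 60 late, 42 excused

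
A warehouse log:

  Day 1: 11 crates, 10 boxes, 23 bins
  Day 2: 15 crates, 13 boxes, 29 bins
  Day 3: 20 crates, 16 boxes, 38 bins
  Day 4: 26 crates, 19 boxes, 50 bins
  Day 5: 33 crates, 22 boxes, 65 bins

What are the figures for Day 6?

Crates: 11, 15, 20, 26, 33 → 41 (differences are 4, 5, 6, … (increasing by 1 each time)).
Boxes: +3 each step, so 10, 13, 16, 19, 22 → 25.
Bins goes 23, 29, 38, 50, 65 → 83 (differences are 6, 9, 12, … (increasing by 3 each time)).
Putting it together: 41 crates, 25 boxes, 83 bins.

41 crates, 25 boxes, 83 bins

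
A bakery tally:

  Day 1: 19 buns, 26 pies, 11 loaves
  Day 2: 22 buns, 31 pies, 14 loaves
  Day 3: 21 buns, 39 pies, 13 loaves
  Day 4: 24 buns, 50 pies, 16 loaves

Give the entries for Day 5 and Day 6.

Buns: 19, 22, 21, 24 → 23 → 26 (alternating steps +3, −1, +3, −1, …).
Pies — differences are 5, 8, 11, … (increasing by 3 each time): 26, 31, 39, 50 → 64 → 81.
Loaves: always 8 less than the buns, so 11, 14, 13, 16 → 15 → 18.
So the next two lines are 23 buns, 64 pies, 15 loaves and 26 buns, 81 pies, 18 loaves.

23 buns, 64 pies, 15 loaves; 26 buns, 81 pies, 18 loaves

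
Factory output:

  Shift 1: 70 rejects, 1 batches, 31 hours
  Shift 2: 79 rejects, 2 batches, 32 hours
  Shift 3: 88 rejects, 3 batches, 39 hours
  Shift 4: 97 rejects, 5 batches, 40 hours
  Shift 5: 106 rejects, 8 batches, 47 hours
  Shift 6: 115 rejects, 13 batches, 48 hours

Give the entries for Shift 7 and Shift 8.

Rejects: +9 each step; 70, 79, 88, 97, 106, 115 → 124 → 133.
Batches: 1, 2, 3, 5, 8, 13 → 21 → 34 (each term is the sum of the two before it).
Hours: alternating steps +1, +7, +1, +7, …; 31, 32, 39, 40, 47, 48 → 55 → 56.
Putting the parts together: 124 rejects, 21 batches, 55 hours and then 133 rejects, 34 batches, 56 hours.

124 rejects, 21 batches, 55 hours; 133 rejects, 34 batches, 56 hours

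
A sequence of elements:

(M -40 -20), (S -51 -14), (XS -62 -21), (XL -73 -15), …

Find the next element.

Size: runs backward through clothing sizes XS→XL, so M, S, XS, XL → L.
Second component: −11 each step; -40, -51, -62, -73 → -84.
Third component: alternating steps +6, −7, +6, −7, …, so -20, -14, -21, -15 → -22.
Putting it together: (L -84 -22).

(L -84 -22)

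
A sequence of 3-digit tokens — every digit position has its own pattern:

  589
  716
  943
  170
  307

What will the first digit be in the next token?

For the first digit, +2 each step, mod 10: 5, 7, 9, 1, 3 → 5.

5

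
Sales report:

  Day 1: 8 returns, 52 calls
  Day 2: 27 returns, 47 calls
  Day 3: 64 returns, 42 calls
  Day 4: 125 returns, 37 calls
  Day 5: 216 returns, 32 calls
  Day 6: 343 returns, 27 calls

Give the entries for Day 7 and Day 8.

Returns — perfect cubes: 2³, 3³, 4³, …: 8, 27, 64, 125, 216, 343 → 512 → 729.
Calls: −5 each step, so 52, 47, 42, 37, 32, 27 → 22 → 17.
Putting the parts together: 512 returns, 22 calls and then 729 returns, 17 calls.

512 returns, 22 calls; 729 returns, 17 calls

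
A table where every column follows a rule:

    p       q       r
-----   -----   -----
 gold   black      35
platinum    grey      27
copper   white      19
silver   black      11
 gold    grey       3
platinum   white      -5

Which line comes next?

Column p: repeats gold → platinum → copper → silver; gold, platinum, copper, silver, gold, platinum → copper.
Column q: repeats black → grey → white; black, grey, white, black, grey, white → black.
Column r goes 35, 27, 19, 11, 3, -5 → -13 (−8 each step).
Putting it together: copper  black  -13.

copper  black  -13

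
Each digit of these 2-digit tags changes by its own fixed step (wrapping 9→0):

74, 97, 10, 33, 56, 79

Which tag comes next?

First digit — +2 each step, mod 10: 7, 9, 1, 3, 5, 7 → 9.
Second digit goes 4, 7, 0, 3, 6, 9 → 2 (+3 each step, mod 10).
Combining the parts gives 92.

92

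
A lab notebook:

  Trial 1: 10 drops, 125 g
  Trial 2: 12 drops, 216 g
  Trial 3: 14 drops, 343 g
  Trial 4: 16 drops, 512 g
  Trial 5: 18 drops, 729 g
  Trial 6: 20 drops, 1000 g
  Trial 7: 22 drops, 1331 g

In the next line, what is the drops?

24

Drops: +2 each step; 10, 12, 14, 16, 18, 20, 22 → 24.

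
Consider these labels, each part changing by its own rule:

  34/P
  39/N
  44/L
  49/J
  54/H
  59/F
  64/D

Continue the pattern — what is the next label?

69/B

First component: 34, 39, 44, 49, 54, 59, 64 → 69 (+5 each step).
Letter goes P, N, L, J, H, F, D → B (letters move back 2 places in the alphabet).
Combining the parts gives 69/B.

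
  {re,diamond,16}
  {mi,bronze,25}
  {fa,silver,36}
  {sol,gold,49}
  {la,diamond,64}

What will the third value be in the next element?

Third value goes 16, 25, 36, 49, 64 → 81 (perfect squares: 4², 5², 6², …).

81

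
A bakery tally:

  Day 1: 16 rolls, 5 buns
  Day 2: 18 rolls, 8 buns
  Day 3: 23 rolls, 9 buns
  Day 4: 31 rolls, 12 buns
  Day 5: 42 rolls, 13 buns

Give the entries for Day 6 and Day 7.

Rolls: differences are 2, 5, 8, … (increasing by 3 each time), so 16, 18, 23, 31, 42 → 56 → 73.
Buns: alternating steps +3, +1, +3, +1, …, so 5, 8, 9, 12, 13 → 16 → 17.
Putting the parts together: 56 rolls, 16 buns and then 73 rolls, 17 buns.

56 rolls, 16 buns; 73 rolls, 17 buns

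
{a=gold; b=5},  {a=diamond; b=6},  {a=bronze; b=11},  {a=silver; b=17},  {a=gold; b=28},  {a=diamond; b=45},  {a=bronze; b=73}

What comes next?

A — repeats gold → diamond → bronze → silver: gold, diamond, bronze, silver, gold, diamond, bronze → silver.
B: 5, 6, 11, 17, 28, 45, 73 → 118 (each term is the sum of the two before it).
So the next point is {a=silver; b=118}.

{a=silver; b=118}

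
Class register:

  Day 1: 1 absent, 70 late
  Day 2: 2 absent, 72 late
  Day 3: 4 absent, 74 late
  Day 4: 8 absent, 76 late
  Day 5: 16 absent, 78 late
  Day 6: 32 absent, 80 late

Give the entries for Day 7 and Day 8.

For the absent, ×2 each step: 1, 2, 4, 8, 16, 32 → 64 → 128.
Late — +2 each step: 70, 72, 74, 76, 78, 80 → 82 → 84.
Putting the parts together: 64 absent, 82 late and then 128 absent, 84 late.

64 absent, 82 late; 128 absent, 84 late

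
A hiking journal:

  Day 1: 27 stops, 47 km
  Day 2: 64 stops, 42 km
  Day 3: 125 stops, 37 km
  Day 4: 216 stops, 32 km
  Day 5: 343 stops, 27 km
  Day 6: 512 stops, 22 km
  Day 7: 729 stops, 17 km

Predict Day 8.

Stops goes 27, 64, 125, 216, 343, 512, 729 → 1000 (perfect cubes: 3³, 4³, 5³, …).
Km goes 47, 42, 37, 32, 27, 22, 17 → 12 (−5 each step).
Putting it together: 1000 stops, 12 km.

1000 stops, 12 km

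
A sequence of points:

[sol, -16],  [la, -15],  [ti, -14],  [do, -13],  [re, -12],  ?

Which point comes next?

[mi, -11]

Note: sol, la, ti, do, re → mi (runs through the solfège scale do→ti).
Second entry — +1 each step: -16, -15, -14, -13, -12 → -11.
Putting it together: [mi, -11].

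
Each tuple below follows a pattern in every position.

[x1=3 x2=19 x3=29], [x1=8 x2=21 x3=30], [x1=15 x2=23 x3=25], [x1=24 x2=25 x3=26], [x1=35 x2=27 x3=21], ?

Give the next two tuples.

X1 — differences are 5, 7, 9, … (increasing by 2 each time): 3, 8, 15, 24, 35 → 48 → 63.
For the x2, +2 each step: 19, 21, 23, 25, 27 → 29 → 31.
X3: 29, 30, 25, 26, 21 → 22 → 17 (alternating steps +1, −5, +1, −5, …).
So the next two tuples are [x1=48 x2=29 x3=22] and [x1=63 x2=31 x3=17].

[x1=48 x2=29 x3=22], [x1=63 x2=31 x3=17]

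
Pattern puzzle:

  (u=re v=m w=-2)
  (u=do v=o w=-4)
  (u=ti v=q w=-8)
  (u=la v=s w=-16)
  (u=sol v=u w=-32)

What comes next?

(u=fa v=w w=-64)

U: runs backward through the solfège scale do→ti; re, do, ti, la, sol → fa.
For the v, letters move forward 2 places in the alphabet: m, o, q, s, u → w.
W goes -2, -4, -8, -16, -32 → -64 (×2 each step).
So the next triple is (u=fa v=w w=-64).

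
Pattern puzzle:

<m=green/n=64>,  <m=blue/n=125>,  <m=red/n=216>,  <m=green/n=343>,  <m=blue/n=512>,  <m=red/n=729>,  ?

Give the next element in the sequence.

<m=green/n=1000>

M: green, blue, red, green, blue, red → green (repeats green → blue → red).
N: perfect cubes: 4³, 5³, 6³, …; 64, 125, 216, 343, 512, 729 → 1000.
Putting it together: <m=green/n=1000>.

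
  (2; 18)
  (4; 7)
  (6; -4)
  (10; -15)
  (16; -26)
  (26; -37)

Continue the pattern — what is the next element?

First slot: each term is the sum of the two before it; 2, 4, 6, 10, 16, 26 → 42.
Second slot: −11 each step, so 18, 7, -4, -15, -26, -37 → -48.
So the next element is (42; -48).

(42; -48)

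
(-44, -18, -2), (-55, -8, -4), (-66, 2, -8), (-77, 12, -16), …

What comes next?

(-88, 22, -32)

First entry — −11 each step: -44, -55, -66, -77 → -88.
Second entry: +10 each step; -18, -8, 2, 12 → 22.
Third entry: ×2 each step, so -2, -4, -8, -16 → -32.
Putting it together: (-88, 22, -32).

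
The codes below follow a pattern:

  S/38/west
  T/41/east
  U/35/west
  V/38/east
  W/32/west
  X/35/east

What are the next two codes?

Letter: letters move forward 1 place in the alphabet, so S, T, U, V, W, X → Y → Z.
Second component — alternating steps +3, −6, +3, −6, …: 38, 41, 35, 38, 32, 35 → 29 → 32.
Direction: alternates west ↔ east; west, east, west, east, west, east → west → east.
So the next two codes are Y/29/west and Z/32/east.

Y/29/west then Z/32/east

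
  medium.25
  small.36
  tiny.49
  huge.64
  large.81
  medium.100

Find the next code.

small.121

Size: repeats medium → small → tiny → huge → large, so medium, small, tiny, huge, large, medium → small.
Second component: perfect squares: 5², 6², 7², …; 25, 36, 49, 64, 81, 100 → 121.
So the next code is small.121.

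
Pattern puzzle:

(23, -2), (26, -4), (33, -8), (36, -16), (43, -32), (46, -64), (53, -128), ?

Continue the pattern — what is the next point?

(56, -256)

First component: 23, 26, 33, 36, 43, 46, 53 → 56 (alternating steps +3, +7, +3, +7, …).
Second component — ×2 each step: -2, -4, -8, -16, -32, -64, -128 → -256.
Putting it together: (56, -256).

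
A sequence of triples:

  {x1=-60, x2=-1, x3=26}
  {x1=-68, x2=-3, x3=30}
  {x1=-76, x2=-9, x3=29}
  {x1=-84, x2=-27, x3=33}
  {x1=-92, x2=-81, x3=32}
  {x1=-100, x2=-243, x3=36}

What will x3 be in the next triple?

35

X3 — alternating steps +4, −1, +4, −1, …: 26, 30, 29, 33, 32, 36 → 35.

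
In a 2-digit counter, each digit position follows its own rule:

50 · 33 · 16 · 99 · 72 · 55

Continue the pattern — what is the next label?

38

For the first digit, −2 each step, mod 10: 5, 3, 1, 9, 7, 5 → 3.
Second digit: +3 each step, mod 10; 0, 3, 6, 9, 2, 5 → 8.
Putting it together: 38.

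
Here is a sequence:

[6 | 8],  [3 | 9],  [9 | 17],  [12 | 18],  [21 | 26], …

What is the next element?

First part: each term is the sum of the two before it, so 6, 3, 9, 12, 21 → 33.
Second part: alternating steps +1, +8, +1, +8, …; 8, 9, 17, 18, 26 → 27.
So the next element is [33 | 27].

[33 | 27]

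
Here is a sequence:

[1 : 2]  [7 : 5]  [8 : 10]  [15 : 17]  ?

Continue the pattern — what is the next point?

First coordinate — each term is the sum of the two before it: 1, 7, 8, 15 → 23.
Second coordinate — differences are 3, 5, 7, … (increasing by 2 each time): 2, 5, 10, 17 → 26.
Combining the parts gives [23 : 26].

[23 : 26]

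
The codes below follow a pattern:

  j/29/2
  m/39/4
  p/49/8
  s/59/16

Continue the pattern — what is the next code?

v/69/32

For the letter, letters move forward 3 places in the alphabet: j, m, p, s → v.
Second component: 29, 39, 49, 59 → 69 (+10 each step).
Third component: ×2 each step, so 2, 4, 8, 16 → 32.
Putting it together: v/69/32.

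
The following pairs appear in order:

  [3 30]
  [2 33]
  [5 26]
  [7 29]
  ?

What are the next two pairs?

For the first component, each term is the sum of the two before it: 3, 2, 5, 7 → 12 → 19.
Second component: 30, 33, 26, 29 → 22 → 25 (alternating steps +3, −7, +3, −7, …).
So the next two pairs are [12 22] and [19 25].

[12 22], [19 25]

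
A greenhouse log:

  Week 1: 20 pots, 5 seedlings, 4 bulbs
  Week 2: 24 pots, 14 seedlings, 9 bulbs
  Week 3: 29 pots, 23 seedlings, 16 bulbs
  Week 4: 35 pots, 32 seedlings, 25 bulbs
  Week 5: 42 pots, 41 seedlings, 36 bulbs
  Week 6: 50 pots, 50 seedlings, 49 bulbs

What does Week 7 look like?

59 pots, 59 seedlings, 64 bulbs

For the pots, differences are 4, 5, 6, … (increasing by 1 each time): 20, 24, 29, 35, 42, 50 → 59.
Seedlings: +9 each step, so 5, 14, 23, 32, 41, 50 → 59.
Bulbs — perfect squares: 2², 3², 4², …: 4, 9, 16, 25, 36, 49 → 64.
Putting it together: 59 pots, 59 seedlings, 64 bulbs.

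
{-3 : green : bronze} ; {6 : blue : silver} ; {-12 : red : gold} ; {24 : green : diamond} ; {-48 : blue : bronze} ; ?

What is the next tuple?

{96 : red : silver}

First coordinate goes -3, 6, -12, 24, -48 → 96 (×(-2) each step).
For the colour, repeats green → blue → red: green, blue, red, green, blue → red.
Rank: repeats bronze → silver → gold → diamond; bronze, silver, gold, diamond, bronze → silver.
So the next tuple is {96 : red : silver}.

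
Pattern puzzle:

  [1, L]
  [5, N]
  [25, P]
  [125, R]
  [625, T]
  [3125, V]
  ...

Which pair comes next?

[15625, X]

First coordinate: ×5 each step, so 1, 5, 25, 125, 625, 3125 → 15625.
Letter goes L, N, P, R, T, V → X (letters move forward 2 places in the alphabet).
Combining the parts gives [15625, X].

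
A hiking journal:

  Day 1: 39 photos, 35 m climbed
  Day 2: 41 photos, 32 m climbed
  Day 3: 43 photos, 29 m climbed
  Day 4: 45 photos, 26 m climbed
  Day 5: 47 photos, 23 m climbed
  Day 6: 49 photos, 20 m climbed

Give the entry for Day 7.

Photos goes 39, 41, 43, 45, 47, 49 → 51 (+2 each step).
M climbed: −3 each step, so 35, 32, 29, 26, 23, 20 → 17.
Combining the parts gives 51 photos, 17 m climbed.

51 photos, 17 m climbed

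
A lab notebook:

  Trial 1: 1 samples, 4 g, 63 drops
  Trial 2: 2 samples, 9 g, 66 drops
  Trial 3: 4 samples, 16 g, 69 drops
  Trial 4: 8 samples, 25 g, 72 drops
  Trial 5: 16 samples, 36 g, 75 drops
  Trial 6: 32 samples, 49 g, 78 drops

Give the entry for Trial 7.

64 samples, 64 g, 81 drops

For the samples, ×2 each step: 1, 2, 4, 8, 16, 32 → 64.
G: perfect squares: 2², 3², 4², …; 4, 9, 16, 25, 36, 49 → 64.
Drops: +3 each step, so 63, 66, 69, 72, 75, 78 → 81.
Putting it together: 64 samples, 64 g, 81 drops.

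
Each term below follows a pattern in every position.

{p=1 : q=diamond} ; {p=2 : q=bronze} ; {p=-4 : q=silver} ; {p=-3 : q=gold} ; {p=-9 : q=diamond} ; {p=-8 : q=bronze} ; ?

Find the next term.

{p=-14 : q=silver}

P: alternating steps +1, −6, +1, −6, …; 1, 2, -4, -3, -9, -8 → -14.
For the q, repeats diamond → bronze → silver → gold: diamond, bronze, silver, gold, diamond, bronze → silver.
Combining the parts gives {p=-14 : q=silver}.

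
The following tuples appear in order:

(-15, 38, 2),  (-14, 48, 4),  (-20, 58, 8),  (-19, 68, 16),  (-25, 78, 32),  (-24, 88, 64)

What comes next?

First value: alternating steps +1, −6, +1, −6, …, so -15, -14, -20, -19, -25, -24 → -30.
Second value goes 38, 48, 58, 68, 78, 88 → 98 (+10 each step).
Third value: 2, 4, 8, 16, 32, 64 → 128 (×2 each step).
Combining the parts gives (-30, 98, 128).

(-30, 98, 128)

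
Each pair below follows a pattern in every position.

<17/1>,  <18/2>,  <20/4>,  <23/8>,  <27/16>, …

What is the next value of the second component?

32

Second component — ×2 each step: 1, 2, 4, 8, 16 → 32.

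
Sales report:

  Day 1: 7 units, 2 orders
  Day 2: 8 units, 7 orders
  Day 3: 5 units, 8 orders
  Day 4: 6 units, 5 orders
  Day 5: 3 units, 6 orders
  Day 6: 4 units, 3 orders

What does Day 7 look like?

Units — alternating steps +1, −3, +1, −3, …: 7, 8, 5, 6, 3, 4 → 1.
Orders: always the previous value of the units; 2, 7, 8, 5, 6, 3 → 4.
Putting it together: 1 units, 4 orders.

1 units, 4 orders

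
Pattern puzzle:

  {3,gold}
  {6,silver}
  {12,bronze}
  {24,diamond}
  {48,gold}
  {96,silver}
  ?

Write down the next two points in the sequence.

First coordinate goes 3, 6, 12, 24, 48, 96 → 192 → 384 (×2 each step).
For the rank, repeats gold → silver → bronze → diamond: gold, silver, bronze, diamond, gold, silver → bronze → diamond.
So the next two points are {192,bronze} and {384,diamond}.

{192,bronze}, {384,diamond}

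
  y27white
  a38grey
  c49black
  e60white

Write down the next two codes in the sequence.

Letter — letters move forward 2 places in the alphabet, wrapping Z→A: y, a, c, e → g → i.
Second component goes 27, 38, 49, 60 → 71 → 82 (+11 each step).
Shade: repeats white → grey → black, so white, grey, black, white → grey → black.
Putting the parts together: g71grey and then i82black.

g71grey then i82black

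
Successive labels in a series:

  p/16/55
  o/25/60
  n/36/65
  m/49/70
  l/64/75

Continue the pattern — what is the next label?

Letter: p, o, n, m, l → k (letters move back 1 place in the alphabet).
Second component: perfect squares: 4², 5², 6², …; 16, 25, 36, 49, 64 → 81.
Third component: +5 each step; 55, 60, 65, 70, 75 → 80.
Combining the parts gives k/81/80.

k/81/80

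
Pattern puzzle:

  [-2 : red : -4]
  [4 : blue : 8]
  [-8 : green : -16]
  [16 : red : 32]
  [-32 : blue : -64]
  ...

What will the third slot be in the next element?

128

For the first slot, ×(-2) each step: -2, 4, -8, 16, -32 → 64.
Colour — repeats red → blue → green: red, blue, green, red, blue → green.
For the third slot, always 2 × the first slot: -4, 8, -16, 32, -64 → 128.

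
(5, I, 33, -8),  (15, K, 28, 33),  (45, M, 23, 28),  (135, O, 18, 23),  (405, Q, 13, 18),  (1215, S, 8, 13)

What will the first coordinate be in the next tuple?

For the first coordinate, ×3 each step: 5, 15, 45, 135, 405, 1215 → 3645.
For the letter, letters move forward 2 places in the alphabet: I, K, M, O, Q, S → U.
Third coordinate: −5 each step, so 33, 28, 23, 18, 13, 8 → 3.
Fourth coordinate: always the previous value of the third coordinate, so -8, 33, 28, 23, 18, 13 → 8.

3645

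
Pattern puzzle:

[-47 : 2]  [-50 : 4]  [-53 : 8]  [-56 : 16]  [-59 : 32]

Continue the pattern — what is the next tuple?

For the first coordinate, −3 each step: -47, -50, -53, -56, -59 → -62.
Second coordinate — ×2 each step: 2, 4, 8, 16, 32 → 64.
Putting it together: [-62 : 64].

[-62 : 64]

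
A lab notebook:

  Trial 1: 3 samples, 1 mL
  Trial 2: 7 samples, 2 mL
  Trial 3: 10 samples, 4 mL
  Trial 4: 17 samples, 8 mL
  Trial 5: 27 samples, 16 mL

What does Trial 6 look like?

44 samples, 32 mL

Samples: each term is the sum of the two before it, so 3, 7, 10, 17, 27 → 44.
ML — ×2 each step: 1, 2, 4, 8, 16 → 32.
Combining the parts gives 44 samples, 32 mL.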